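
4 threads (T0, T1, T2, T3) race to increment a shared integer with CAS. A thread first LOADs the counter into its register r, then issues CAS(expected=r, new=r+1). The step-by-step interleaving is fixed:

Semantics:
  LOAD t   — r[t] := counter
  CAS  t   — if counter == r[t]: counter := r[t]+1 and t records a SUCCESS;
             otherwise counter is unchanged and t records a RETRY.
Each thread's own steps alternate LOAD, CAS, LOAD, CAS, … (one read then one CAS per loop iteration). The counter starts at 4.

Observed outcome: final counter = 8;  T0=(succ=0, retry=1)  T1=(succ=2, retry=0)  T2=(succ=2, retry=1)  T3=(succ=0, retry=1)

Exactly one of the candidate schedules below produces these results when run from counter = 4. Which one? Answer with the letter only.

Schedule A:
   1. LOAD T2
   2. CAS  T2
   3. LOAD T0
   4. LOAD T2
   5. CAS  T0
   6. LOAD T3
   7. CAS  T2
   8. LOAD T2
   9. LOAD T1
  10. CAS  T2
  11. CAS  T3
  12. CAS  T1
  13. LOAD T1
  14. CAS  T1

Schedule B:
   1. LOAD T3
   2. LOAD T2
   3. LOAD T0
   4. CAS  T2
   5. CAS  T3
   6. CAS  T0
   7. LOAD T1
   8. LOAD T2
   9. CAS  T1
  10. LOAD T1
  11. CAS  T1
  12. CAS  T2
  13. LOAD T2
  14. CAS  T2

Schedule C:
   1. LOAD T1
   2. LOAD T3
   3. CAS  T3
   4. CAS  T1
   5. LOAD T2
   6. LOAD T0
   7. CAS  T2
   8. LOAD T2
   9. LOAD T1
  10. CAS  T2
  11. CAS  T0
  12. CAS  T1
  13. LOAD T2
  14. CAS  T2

B

Run B:
1. LOAD T3 → mem=4 r[T3]=4 [LOAD]
2. LOAD T2 → mem=4 r[T2]=4 [LOAD]
3. LOAD T0 → mem=4 r[T0]=4 [LOAD]
4. CAS T2 → mem=5 r[T2]=4 [OK]
5. CAS T3 → mem=5 r[T3]=4 [RETRY]
6. CAS T0 → mem=5 r[T0]=4 [RETRY]
7. LOAD T1 → mem=5 r[T1]=5 [LOAD]
8. LOAD T2 → mem=5 r[T2]=5 [LOAD]
9. CAS T1 → mem=6 r[T1]=5 [OK]
10. LOAD T1 → mem=6 r[T1]=6 [LOAD]
11. CAS T1 → mem=7 r[T1]=6 [OK]
12. CAS T2 → mem=7 r[T2]=5 [RETRY]
13. LOAD T2 → mem=7 r[T2]=7 [LOAD]
14. CAS T2 → mem=8 r[T2]=7 [OK]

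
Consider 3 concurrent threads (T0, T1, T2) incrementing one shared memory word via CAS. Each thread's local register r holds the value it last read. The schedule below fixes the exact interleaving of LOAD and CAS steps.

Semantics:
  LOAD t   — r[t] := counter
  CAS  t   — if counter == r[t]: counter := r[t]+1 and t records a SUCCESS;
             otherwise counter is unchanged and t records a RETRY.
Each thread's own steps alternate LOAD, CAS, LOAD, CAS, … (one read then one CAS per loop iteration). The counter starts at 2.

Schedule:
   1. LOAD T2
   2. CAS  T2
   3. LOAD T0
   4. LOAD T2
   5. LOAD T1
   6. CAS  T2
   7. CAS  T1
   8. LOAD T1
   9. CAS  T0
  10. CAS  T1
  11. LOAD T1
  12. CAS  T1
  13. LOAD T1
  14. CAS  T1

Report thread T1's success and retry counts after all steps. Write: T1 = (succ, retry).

   1) LOAD T2:  M=2  r_T2=2
   2) CAS  T2:  M=3  r_T2=2 ✓
   3) LOAD T0:  M=3  r_T0=3
   4) LOAD T2:  M=3  r_T2=3
   5) LOAD T1:  M=3  r_T1=3
   6) CAS  T2:  M=4  r_T2=3 ✓
   7) CAS  T1:  M=4  r_T1=3 ✗
   8) LOAD T1:  M=4  r_T1=4
   9) CAS  T0:  M=4  r_T0=3 ✗
  10) CAS  T1:  M=5  r_T1=4 ✓
  11) LOAD T1:  M=5  r_T1=5
  12) CAS  T1:  M=6  r_T1=5 ✓
  13) LOAD T1:  M=6  r_T1=6
  14) CAS  T1:  M=7  r_T1=6 ✓

T1 = (3, 1)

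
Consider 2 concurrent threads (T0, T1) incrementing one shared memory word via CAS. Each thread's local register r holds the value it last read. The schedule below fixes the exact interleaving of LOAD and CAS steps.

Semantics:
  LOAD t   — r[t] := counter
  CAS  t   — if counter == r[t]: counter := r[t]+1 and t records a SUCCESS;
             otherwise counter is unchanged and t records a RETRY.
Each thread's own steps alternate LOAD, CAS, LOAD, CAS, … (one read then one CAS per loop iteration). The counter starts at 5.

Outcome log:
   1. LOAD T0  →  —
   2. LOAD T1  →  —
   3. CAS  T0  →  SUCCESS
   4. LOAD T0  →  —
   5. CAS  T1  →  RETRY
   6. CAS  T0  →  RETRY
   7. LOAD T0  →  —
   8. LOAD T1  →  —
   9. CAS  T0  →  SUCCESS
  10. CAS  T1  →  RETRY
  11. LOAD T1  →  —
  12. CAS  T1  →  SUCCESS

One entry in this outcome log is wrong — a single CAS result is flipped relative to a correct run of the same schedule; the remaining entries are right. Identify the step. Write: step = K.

step = 6

Reference trace:
[1] T0.load  rd  (counter 5, T0.r 5)
[2] T1.load  rd  (counter 5, T1.r 5)
[3] T0.cas  hit  (counter 6, T0.r 5)
[4] T0.load  rd  (counter 6, T0.r 6)
[5] T1.cas  miss  (counter 6, T1.r 5)
[6] T0.cas  hit  (counter 7, T0.r 6)
[7] T0.load  rd  (counter 7, T0.r 7)
[8] T1.load  rd  (counter 7, T1.r 7)
[9] T0.cas  hit  (counter 8, T0.r 7)
[10] T1.cas  miss  (counter 8, T1.r 7)
[11] T1.load  rd  (counter 8, T1.r 8)
[12] T1.cas  hit  (counter 9, T1.r 8)
Mismatch at 6.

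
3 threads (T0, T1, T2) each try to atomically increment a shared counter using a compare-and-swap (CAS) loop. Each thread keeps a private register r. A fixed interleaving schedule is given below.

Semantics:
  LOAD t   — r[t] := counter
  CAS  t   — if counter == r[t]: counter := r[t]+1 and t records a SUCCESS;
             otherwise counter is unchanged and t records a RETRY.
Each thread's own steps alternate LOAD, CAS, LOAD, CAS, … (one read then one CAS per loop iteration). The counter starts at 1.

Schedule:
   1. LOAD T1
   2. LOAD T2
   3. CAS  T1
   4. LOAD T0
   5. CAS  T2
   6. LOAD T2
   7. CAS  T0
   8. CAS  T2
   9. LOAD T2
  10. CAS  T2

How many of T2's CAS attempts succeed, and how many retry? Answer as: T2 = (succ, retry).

#1 T1 reads 1
#2 T2 reads 1
#3 T1 CAS(1→2) writes; counter now 2
#4 T0 reads 2
#5 T2 CAS(1→2) fails; counter now 2
#6 T2 reads 2
#7 T0 CAS(2→3) writes; counter now 3
#8 T2 CAS(2→3) fails; counter now 3
#9 T2 reads 3
#10 T2 CAS(3→4) writes; counter now 4

T2 = (1, 2)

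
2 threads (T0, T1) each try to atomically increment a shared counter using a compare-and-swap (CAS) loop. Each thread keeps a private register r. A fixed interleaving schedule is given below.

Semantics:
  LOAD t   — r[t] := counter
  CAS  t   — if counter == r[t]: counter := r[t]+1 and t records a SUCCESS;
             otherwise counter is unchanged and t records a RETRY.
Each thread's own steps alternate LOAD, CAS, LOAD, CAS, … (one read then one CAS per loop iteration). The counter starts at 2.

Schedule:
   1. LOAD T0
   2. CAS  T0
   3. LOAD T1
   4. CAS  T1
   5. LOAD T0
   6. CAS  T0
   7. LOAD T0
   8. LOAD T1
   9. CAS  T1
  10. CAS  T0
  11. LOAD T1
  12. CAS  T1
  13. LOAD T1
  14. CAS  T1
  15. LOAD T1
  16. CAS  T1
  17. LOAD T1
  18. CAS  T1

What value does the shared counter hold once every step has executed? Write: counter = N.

1. LOAD T0 → mem=2 r[T0]=2 [LOAD]
2. CAS T0 → mem=3 r[T0]=2 [OK]
3. LOAD T1 → mem=3 r[T1]=3 [LOAD]
4. CAS T1 → mem=4 r[T1]=3 [OK]
5. LOAD T0 → mem=4 r[T0]=4 [LOAD]
6. CAS T0 → mem=5 r[T0]=4 [OK]
7. LOAD T0 → mem=5 r[T0]=5 [LOAD]
8. LOAD T1 → mem=5 r[T1]=5 [LOAD]
9. CAS T1 → mem=6 r[T1]=5 [OK]
10. CAS T0 → mem=6 r[T0]=5 [RETRY]
11. LOAD T1 → mem=6 r[T1]=6 [LOAD]
12. CAS T1 → mem=7 r[T1]=6 [OK]
13. LOAD T1 → mem=7 r[T1]=7 [LOAD]
14. CAS T1 → mem=8 r[T1]=7 [OK]
15. LOAD T1 → mem=8 r[T1]=8 [LOAD]
16. CAS T1 → mem=9 r[T1]=8 [OK]
17. LOAD T1 → mem=9 r[T1]=9 [LOAD]
18. CAS T1 → mem=10 r[T1]=9 [OK]

counter = 10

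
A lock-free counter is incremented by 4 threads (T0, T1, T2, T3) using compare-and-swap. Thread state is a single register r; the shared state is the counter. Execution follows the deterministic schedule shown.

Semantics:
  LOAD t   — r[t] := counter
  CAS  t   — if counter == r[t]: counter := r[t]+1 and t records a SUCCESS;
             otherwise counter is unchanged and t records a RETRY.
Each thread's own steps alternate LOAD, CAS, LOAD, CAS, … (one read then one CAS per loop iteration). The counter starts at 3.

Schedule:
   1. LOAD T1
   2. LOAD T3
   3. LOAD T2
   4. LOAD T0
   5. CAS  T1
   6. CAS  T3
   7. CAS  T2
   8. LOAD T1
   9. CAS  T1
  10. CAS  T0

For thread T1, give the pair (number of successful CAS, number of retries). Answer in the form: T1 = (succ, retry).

T1 = (2, 0)

step 1: T1 LOAD ⇒ load; ctr=3 reg=3
step 2: T3 LOAD ⇒ load; ctr=3 reg=3
step 3: T2 LOAD ⇒ load; ctr=3 reg=3
step 4: T0 LOAD ⇒ load; ctr=3 reg=3
step 5: T1 CAS ⇒ ok; ctr=4 reg=3
step 6: T3 CAS ⇒ retry; ctr=4 reg=3
step 7: T2 CAS ⇒ retry; ctr=4 reg=3
step 8: T1 LOAD ⇒ load; ctr=4 reg=4
step 9: T1 CAS ⇒ ok; ctr=5 reg=4
step 10: T0 CAS ⇒ retry; ctr=5 reg=3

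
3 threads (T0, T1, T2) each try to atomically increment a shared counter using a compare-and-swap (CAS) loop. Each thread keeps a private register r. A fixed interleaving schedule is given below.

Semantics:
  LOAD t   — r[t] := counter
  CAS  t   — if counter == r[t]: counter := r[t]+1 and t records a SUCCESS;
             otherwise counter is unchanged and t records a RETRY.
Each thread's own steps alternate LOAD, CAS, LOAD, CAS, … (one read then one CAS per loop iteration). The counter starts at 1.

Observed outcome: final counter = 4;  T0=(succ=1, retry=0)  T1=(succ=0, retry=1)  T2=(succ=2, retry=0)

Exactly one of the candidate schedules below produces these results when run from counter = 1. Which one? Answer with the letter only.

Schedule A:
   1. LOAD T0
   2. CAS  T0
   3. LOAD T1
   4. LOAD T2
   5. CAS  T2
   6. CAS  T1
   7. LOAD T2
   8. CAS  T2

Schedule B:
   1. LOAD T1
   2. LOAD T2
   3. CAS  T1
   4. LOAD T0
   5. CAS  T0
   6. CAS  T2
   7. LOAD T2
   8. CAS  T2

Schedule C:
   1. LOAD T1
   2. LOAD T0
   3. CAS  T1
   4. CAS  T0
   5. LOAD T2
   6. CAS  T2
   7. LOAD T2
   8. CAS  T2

Simulating candidate A:
1. LOAD T0 → mem=1 r[T0]=1 [LOAD]
2. CAS T0 → mem=2 r[T0]=1 [OK]
3. LOAD T1 → mem=2 r[T1]=2 [LOAD]
4. LOAD T2 → mem=2 r[T2]=2 [LOAD]
5. CAS T2 → mem=3 r[T2]=2 [OK]
6. CAS T1 → mem=3 r[T1]=2 [RETRY]
7. LOAD T2 → mem=3 r[T2]=3 [LOAD]
8. CAS T2 → mem=4 r[T2]=3 [OK]

A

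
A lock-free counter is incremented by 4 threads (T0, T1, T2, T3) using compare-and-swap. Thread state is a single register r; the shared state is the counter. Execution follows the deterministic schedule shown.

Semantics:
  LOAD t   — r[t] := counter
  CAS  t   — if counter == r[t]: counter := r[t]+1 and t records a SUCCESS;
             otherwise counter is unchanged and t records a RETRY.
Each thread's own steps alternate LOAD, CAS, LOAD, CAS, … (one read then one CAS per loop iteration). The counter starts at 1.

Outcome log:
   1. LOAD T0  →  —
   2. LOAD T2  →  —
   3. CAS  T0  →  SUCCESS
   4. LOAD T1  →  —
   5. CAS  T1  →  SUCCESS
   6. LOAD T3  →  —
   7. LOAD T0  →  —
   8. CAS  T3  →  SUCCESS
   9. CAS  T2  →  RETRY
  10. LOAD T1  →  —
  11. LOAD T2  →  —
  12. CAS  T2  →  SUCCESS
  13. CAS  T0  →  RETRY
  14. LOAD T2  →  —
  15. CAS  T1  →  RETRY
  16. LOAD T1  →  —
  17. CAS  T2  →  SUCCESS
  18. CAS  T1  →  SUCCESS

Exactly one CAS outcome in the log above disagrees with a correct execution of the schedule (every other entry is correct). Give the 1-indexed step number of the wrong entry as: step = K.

Correct run:
T0 LOAD — after: cnt=1, r=1 — load
T2 LOAD — after: cnt=1, r=1 — load
T0 CAS — after: cnt=2, r=1 — ok
T1 LOAD — after: cnt=2, r=2 — load
T1 CAS — after: cnt=3, r=2 — ok
T3 LOAD — after: cnt=3, r=3 — load
T0 LOAD — after: cnt=3, r=3 — load
T3 CAS — after: cnt=4, r=3 — ok
T2 CAS — after: cnt=4, r=1 — retry
T1 LOAD — after: cnt=4, r=4 — load
T2 LOAD — after: cnt=4, r=4 — load
T2 CAS — after: cnt=5, r=4 — ok
T0 CAS — after: cnt=5, r=3 — retry
T2 LOAD — after: cnt=5, r=5 — load
T1 CAS — after: cnt=5, r=4 — retry
T1 LOAD — after: cnt=5, r=5 — load
T2 CAS — after: cnt=6, r=5 — ok
T1 CAS — after: cnt=6, r=5 — retry
Flip is step 18.

step = 18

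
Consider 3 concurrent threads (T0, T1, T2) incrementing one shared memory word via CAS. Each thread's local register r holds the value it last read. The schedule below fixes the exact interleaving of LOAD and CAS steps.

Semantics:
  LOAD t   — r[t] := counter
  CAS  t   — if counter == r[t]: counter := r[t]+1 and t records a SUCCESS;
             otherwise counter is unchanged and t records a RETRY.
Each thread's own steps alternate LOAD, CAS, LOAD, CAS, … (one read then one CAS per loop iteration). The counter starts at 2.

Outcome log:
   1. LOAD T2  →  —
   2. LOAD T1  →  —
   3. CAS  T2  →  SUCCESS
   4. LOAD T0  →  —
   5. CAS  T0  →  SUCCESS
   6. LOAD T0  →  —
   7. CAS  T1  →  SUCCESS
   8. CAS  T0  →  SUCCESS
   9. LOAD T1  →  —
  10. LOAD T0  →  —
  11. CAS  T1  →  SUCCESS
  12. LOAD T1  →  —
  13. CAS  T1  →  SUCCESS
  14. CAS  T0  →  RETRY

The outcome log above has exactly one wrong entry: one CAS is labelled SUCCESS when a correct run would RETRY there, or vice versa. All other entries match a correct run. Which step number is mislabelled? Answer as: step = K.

Correct run:
step 1: T2 LOAD ⇒ load; ctr=2 reg=2
step 2: T1 LOAD ⇒ load; ctr=2 reg=2
step 3: T2 CAS ⇒ ok; ctr=3 reg=2
step 4: T0 LOAD ⇒ load; ctr=3 reg=3
step 5: T0 CAS ⇒ ok; ctr=4 reg=3
step 6: T0 LOAD ⇒ load; ctr=4 reg=4
step 7: T1 CAS ⇒ retry; ctr=4 reg=2
step 8: T0 CAS ⇒ ok; ctr=5 reg=4
step 9: T1 LOAD ⇒ load; ctr=5 reg=5
step 10: T0 LOAD ⇒ load; ctr=5 reg=5
step 11: T1 CAS ⇒ ok; ctr=6 reg=5
step 12: T1 LOAD ⇒ load; ctr=6 reg=6
step 13: T1 CAS ⇒ ok; ctr=7 reg=6
step 14: T0 CAS ⇒ retry; ctr=7 reg=5
Mismatch at 7.

step = 7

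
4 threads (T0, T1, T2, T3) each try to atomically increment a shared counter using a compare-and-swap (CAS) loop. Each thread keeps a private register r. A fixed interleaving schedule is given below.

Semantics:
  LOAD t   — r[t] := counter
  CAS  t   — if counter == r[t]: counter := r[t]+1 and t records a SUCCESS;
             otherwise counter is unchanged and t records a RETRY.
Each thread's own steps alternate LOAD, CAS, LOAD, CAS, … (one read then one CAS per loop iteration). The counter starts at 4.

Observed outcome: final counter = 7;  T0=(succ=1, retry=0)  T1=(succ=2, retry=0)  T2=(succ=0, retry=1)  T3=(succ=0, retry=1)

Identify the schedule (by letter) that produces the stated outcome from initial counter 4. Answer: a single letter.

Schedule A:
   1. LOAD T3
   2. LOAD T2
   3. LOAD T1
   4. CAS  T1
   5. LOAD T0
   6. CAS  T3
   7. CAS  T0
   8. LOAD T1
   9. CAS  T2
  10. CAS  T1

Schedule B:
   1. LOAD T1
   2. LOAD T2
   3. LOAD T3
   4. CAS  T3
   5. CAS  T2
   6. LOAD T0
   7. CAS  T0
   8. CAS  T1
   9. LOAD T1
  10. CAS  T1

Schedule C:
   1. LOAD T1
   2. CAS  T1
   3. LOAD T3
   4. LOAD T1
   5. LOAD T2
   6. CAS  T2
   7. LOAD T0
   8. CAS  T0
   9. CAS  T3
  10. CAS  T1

A

Tracing schedule A:
#1 T3 reads 4
#2 T2 reads 4
#3 T1 reads 4
#4 T1 CAS(4→5) writes; counter now 5
#5 T0 reads 5
#6 T3 CAS(4→5) fails; counter now 5
#7 T0 CAS(5→6) writes; counter now 6
#8 T1 reads 6
#9 T2 CAS(4→5) fails; counter now 6
#10 T1 CAS(6→7) writes; counter now 7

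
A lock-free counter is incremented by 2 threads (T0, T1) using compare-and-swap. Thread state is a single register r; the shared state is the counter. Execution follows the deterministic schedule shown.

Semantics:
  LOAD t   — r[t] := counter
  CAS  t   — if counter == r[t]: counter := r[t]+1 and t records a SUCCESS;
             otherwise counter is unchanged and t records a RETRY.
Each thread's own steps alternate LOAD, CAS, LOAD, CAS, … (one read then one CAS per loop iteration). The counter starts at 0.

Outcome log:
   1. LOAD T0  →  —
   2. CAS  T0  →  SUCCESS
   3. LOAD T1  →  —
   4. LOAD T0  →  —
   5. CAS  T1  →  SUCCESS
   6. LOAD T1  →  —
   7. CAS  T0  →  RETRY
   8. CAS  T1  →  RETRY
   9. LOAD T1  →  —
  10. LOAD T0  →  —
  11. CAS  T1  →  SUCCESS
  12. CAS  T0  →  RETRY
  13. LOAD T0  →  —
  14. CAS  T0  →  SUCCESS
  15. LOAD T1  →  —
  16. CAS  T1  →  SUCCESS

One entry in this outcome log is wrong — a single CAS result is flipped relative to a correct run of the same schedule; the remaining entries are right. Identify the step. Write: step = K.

Re-executing:
   1) LOAD T0:  M=0  r_T0=0
   2) CAS  T0:  M=1  r_T0=0 ✓
   3) LOAD T1:  M=1  r_T1=1
   4) LOAD T0:  M=1  r_T0=1
   5) CAS  T1:  M=2  r_T1=1 ✓
   6) LOAD T1:  M=2  r_T1=2
   7) CAS  T0:  M=2  r_T0=1 ✗
   8) CAS  T1:  M=3  r_T1=2 ✓
   9) LOAD T1:  M=3  r_T1=3
  10) LOAD T0:  M=3  r_T0=3
  11) CAS  T1:  M=4  r_T1=3 ✓
  12) CAS  T0:  M=4  r_T0=3 ✗
  13) LOAD T0:  M=4  r_T0=4
  14) CAS  T0:  M=5  r_T0=4 ✓
  15) LOAD T1:  M=5  r_T1=5
  16) CAS  T1:  M=6  r_T1=5 ✓
Flip is step 8.

step = 8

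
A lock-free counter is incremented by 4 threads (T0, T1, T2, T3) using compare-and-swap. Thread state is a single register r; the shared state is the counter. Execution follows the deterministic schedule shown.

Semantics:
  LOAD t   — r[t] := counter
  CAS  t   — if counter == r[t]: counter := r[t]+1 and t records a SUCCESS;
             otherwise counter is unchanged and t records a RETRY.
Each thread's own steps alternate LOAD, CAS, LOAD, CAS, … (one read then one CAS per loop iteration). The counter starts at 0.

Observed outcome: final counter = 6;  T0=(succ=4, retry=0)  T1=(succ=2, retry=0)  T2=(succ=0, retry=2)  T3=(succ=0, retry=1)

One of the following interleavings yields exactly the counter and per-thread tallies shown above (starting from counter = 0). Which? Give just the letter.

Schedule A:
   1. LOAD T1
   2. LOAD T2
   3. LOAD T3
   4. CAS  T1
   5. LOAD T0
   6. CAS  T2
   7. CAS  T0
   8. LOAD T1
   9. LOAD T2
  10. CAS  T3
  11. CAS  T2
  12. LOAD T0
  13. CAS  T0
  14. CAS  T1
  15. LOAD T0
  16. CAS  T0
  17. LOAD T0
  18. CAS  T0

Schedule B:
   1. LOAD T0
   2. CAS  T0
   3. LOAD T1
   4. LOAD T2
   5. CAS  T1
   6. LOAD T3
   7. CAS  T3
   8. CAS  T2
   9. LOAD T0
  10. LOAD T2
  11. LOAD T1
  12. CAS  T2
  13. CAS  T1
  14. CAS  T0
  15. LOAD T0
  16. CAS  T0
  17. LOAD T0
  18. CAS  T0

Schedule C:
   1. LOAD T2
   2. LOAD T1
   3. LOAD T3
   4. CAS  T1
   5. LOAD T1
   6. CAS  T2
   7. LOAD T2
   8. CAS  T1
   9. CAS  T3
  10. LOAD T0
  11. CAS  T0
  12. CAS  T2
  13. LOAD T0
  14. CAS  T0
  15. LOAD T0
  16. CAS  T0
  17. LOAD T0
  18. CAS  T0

C

Tracing schedule C:
[1] T2.load  rd  (counter 0, T2.r 0)
[2] T1.load  rd  (counter 0, T1.r 0)
[3] T3.load  rd  (counter 0, T3.r 0)
[4] T1.cas  hit  (counter 1, T1.r 0)
[5] T1.load  rd  (counter 1, T1.r 1)
[6] T2.cas  miss  (counter 1, T2.r 0)
[7] T2.load  rd  (counter 1, T2.r 1)
[8] T1.cas  hit  (counter 2, T1.r 1)
[9] T3.cas  miss  (counter 2, T3.r 0)
[10] T0.load  rd  (counter 2, T0.r 2)
[11] T0.cas  hit  (counter 3, T0.r 2)
[12] T2.cas  miss  (counter 3, T2.r 1)
[13] T0.load  rd  (counter 3, T0.r 3)
[14] T0.cas  hit  (counter 4, T0.r 3)
[15] T0.load  rd  (counter 4, T0.r 4)
[16] T0.cas  hit  (counter 5, T0.r 4)
[17] T0.load  rd  (counter 5, T0.r 5)
[18] T0.cas  hit  (counter 6, T0.r 5)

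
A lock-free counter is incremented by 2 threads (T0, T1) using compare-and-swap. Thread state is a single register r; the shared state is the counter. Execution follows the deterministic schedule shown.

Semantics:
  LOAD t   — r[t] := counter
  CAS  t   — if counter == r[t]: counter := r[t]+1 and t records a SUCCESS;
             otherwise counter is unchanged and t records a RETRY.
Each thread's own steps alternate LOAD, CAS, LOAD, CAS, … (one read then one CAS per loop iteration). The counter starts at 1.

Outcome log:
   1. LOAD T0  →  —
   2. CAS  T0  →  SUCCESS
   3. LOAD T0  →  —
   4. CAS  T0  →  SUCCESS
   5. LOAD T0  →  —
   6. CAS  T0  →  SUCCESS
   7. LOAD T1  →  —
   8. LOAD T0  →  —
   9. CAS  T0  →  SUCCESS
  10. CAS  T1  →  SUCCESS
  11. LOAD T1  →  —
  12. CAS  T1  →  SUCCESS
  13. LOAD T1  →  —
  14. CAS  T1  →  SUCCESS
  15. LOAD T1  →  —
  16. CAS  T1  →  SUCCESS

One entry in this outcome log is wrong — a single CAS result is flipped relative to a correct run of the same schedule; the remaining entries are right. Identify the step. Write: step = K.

step = 10

Correct run:
[1] T0.load  rd  (counter 1, T0.r 1)
[2] T0.cas  hit  (counter 2, T0.r 1)
[3] T0.load  rd  (counter 2, T0.r 2)
[4] T0.cas  hit  (counter 3, T0.r 2)
[5] T0.load  rd  (counter 3, T0.r 3)
[6] T0.cas  hit  (counter 4, T0.r 3)
[7] T1.load  rd  (counter 4, T1.r 4)
[8] T0.load  rd  (counter 4, T0.r 4)
[9] T0.cas  hit  (counter 5, T0.r 4)
[10] T1.cas  miss  (counter 5, T1.r 4)
[11] T1.load  rd  (counter 5, T1.r 5)
[12] T1.cas  hit  (counter 6, T1.r 5)
[13] T1.load  rd  (counter 6, T1.r 6)
[14] T1.cas  hit  (counter 7, T1.r 6)
[15] T1.load  rd  (counter 7, T1.r 7)
[16] T1.cas  hit  (counter 8, T1.r 7)
Mismatch at 10.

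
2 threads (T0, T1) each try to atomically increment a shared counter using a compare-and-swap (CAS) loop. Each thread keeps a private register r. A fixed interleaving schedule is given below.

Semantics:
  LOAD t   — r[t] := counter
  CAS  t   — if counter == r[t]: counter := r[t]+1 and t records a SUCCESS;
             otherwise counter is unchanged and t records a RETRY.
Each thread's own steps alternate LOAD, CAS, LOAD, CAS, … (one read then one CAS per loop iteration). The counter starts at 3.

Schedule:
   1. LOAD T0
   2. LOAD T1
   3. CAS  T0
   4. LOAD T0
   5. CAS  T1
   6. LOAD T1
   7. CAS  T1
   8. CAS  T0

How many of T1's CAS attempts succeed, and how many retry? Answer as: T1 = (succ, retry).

#1 T0 reads 3
#2 T1 reads 3
#3 T0 CAS(3→4) writes; counter now 4
#4 T0 reads 4
#5 T1 CAS(3→4) fails; counter now 4
#6 T1 reads 4
#7 T1 CAS(4→5) writes; counter now 5
#8 T0 CAS(4→5) fails; counter now 5

T1 = (1, 1)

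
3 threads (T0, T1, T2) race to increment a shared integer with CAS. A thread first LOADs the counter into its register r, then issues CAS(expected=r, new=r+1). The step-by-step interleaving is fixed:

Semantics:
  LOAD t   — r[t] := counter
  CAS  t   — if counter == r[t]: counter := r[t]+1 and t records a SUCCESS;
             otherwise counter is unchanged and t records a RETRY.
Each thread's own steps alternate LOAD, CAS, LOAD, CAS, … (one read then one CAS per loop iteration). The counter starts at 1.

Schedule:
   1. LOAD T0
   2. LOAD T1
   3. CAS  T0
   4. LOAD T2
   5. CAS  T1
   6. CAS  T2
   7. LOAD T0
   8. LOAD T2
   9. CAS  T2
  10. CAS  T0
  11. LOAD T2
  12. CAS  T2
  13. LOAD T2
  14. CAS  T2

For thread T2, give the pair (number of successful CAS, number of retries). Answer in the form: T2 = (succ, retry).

T2 = (4, 0)

[1] T0.load  rd  (counter 1, T0.r 1)
[2] T1.load  rd  (counter 1, T1.r 1)
[3] T0.cas  hit  (counter 2, T0.r 1)
[4] T2.load  rd  (counter 2, T2.r 2)
[5] T1.cas  miss  (counter 2, T1.r 1)
[6] T2.cas  hit  (counter 3, T2.r 2)
[7] T0.load  rd  (counter 3, T0.r 3)
[8] T2.load  rd  (counter 3, T2.r 3)
[9] T2.cas  hit  (counter 4, T2.r 3)
[10] T0.cas  miss  (counter 4, T0.r 3)
[11] T2.load  rd  (counter 4, T2.r 4)
[12] T2.cas  hit  (counter 5, T2.r 4)
[13] T2.load  rd  (counter 5, T2.r 5)
[14] T2.cas  hit  (counter 6, T2.r 5)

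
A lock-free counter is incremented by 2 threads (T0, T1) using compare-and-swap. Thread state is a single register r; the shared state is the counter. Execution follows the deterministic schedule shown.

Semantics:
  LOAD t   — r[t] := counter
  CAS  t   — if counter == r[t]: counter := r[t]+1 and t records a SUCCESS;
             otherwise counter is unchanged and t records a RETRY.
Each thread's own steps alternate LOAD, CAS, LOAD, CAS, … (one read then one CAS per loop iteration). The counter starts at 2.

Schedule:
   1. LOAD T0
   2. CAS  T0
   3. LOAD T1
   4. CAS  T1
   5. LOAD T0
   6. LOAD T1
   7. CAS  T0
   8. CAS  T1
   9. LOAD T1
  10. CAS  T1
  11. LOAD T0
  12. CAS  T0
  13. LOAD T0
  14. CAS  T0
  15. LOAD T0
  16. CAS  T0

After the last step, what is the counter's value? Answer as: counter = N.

counter = 9

step 1: T0 LOAD ⇒ load; ctr=2 reg=2
step 2: T0 CAS ⇒ ok; ctr=3 reg=2
step 3: T1 LOAD ⇒ load; ctr=3 reg=3
step 4: T1 CAS ⇒ ok; ctr=4 reg=3
step 5: T0 LOAD ⇒ load; ctr=4 reg=4
step 6: T1 LOAD ⇒ load; ctr=4 reg=4
step 7: T0 CAS ⇒ ok; ctr=5 reg=4
step 8: T1 CAS ⇒ retry; ctr=5 reg=4
step 9: T1 LOAD ⇒ load; ctr=5 reg=5
step 10: T1 CAS ⇒ ok; ctr=6 reg=5
step 11: T0 LOAD ⇒ load; ctr=6 reg=6
step 12: T0 CAS ⇒ ok; ctr=7 reg=6
step 13: T0 LOAD ⇒ load; ctr=7 reg=7
step 14: T0 CAS ⇒ ok; ctr=8 reg=7
step 15: T0 LOAD ⇒ load; ctr=8 reg=8
step 16: T0 CAS ⇒ ok; ctr=9 reg=8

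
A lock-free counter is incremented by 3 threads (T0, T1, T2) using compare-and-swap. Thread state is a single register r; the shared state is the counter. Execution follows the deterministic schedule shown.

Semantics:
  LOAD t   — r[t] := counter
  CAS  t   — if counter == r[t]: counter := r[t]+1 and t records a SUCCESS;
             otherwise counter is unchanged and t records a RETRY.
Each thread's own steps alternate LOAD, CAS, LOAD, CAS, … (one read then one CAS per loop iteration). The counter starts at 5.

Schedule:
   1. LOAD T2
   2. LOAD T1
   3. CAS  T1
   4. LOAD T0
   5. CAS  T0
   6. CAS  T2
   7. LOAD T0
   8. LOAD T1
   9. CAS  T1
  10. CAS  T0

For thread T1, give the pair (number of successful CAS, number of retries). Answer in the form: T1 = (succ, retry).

T1 = (2, 0)

step 1: T2 LOAD ⇒ load; ctr=5 reg=5
step 2: T1 LOAD ⇒ load; ctr=5 reg=5
step 3: T1 CAS ⇒ ok; ctr=6 reg=5
step 4: T0 LOAD ⇒ load; ctr=6 reg=6
step 5: T0 CAS ⇒ ok; ctr=7 reg=6
step 6: T2 CAS ⇒ retry; ctr=7 reg=5
step 7: T0 LOAD ⇒ load; ctr=7 reg=7
step 8: T1 LOAD ⇒ load; ctr=7 reg=7
step 9: T1 CAS ⇒ ok; ctr=8 reg=7
step 10: T0 CAS ⇒ retry; ctr=8 reg=7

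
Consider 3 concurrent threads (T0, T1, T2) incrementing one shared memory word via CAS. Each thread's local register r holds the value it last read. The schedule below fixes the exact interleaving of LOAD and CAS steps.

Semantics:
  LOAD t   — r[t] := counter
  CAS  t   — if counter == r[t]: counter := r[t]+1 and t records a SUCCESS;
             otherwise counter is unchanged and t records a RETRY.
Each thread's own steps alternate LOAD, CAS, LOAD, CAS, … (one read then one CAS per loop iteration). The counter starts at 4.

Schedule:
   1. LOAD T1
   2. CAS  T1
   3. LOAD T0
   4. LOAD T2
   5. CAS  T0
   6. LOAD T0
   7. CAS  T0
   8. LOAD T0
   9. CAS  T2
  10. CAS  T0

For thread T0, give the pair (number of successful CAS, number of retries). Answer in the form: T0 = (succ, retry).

T0 = (3, 0)

   1) LOAD T1:  M=4  r_T1=4
   2) CAS  T1:  M=5  r_T1=4 ✓
   3) LOAD T0:  M=5  r_T0=5
   4) LOAD T2:  M=5  r_T2=5
   5) CAS  T0:  M=6  r_T0=5 ✓
   6) LOAD T0:  M=6  r_T0=6
   7) CAS  T0:  M=7  r_T0=6 ✓
   8) LOAD T0:  M=7  r_T0=7
   9) CAS  T2:  M=7  r_T2=5 ✗
  10) CAS  T0:  M=8  r_T0=7 ✓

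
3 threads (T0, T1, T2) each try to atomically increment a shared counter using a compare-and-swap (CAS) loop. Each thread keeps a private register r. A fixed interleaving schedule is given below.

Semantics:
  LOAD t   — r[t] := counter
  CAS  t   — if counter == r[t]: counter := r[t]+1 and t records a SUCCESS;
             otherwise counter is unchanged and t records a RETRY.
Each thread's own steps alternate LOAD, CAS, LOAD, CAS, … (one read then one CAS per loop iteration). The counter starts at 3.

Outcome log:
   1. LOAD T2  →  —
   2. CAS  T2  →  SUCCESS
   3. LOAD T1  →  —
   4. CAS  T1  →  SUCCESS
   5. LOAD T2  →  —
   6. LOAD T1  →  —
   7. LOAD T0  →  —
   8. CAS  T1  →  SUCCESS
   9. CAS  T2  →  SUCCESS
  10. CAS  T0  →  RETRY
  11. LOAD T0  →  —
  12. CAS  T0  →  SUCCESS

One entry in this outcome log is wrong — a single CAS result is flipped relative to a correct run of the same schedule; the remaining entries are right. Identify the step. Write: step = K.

Re-executing:
[1] T2.load  rd  (counter 3, T2.r 3)
[2] T2.cas  hit  (counter 4, T2.r 3)
[3] T1.load  rd  (counter 4, T1.r 4)
[4] T1.cas  hit  (counter 5, T1.r 4)
[5] T2.load  rd  (counter 5, T2.r 5)
[6] T1.load  rd  (counter 5, T1.r 5)
[7] T0.load  rd  (counter 5, T0.r 5)
[8] T1.cas  hit  (counter 6, T1.r 5)
[9] T2.cas  miss  (counter 6, T2.r 5)
[10] T0.cas  miss  (counter 6, T0.r 5)
[11] T0.load  rd  (counter 6, T0.r 6)
[12] T0.cas  hit  (counter 7, T0.r 6)
Log disagrees first at step 9.

step = 9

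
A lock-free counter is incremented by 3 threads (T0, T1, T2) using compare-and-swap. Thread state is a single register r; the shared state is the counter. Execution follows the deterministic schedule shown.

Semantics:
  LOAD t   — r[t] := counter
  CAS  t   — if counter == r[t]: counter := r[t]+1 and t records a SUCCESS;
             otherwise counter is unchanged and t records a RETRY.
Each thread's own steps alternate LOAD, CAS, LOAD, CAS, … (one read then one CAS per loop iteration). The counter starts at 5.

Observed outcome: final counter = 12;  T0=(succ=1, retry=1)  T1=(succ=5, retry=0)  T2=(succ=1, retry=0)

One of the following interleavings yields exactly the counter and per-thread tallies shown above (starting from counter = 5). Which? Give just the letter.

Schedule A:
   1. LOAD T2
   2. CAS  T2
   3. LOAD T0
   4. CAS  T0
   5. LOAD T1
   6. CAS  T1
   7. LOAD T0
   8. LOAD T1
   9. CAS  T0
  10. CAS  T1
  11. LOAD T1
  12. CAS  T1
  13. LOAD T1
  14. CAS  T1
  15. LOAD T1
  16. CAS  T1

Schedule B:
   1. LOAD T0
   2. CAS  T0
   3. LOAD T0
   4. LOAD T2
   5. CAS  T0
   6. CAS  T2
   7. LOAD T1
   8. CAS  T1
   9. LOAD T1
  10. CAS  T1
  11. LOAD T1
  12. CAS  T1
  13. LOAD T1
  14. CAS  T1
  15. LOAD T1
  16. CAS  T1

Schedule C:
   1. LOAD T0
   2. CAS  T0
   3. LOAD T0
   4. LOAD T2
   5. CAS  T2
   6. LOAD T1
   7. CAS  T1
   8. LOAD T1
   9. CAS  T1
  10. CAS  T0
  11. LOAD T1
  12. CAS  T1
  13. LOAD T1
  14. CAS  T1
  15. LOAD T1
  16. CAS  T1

Tracing schedule C:
1. LOAD T0 → mem=5 r[T0]=5 [LOAD]
2. CAS T0 → mem=6 r[T0]=5 [OK]
3. LOAD T0 → mem=6 r[T0]=6 [LOAD]
4. LOAD T2 → mem=6 r[T2]=6 [LOAD]
5. CAS T2 → mem=7 r[T2]=6 [OK]
6. LOAD T1 → mem=7 r[T1]=7 [LOAD]
7. CAS T1 → mem=8 r[T1]=7 [OK]
8. LOAD T1 → mem=8 r[T1]=8 [LOAD]
9. CAS T1 → mem=9 r[T1]=8 [OK]
10. CAS T0 → mem=9 r[T0]=6 [RETRY]
11. LOAD T1 → mem=9 r[T1]=9 [LOAD]
12. CAS T1 → mem=10 r[T1]=9 [OK]
13. LOAD T1 → mem=10 r[T1]=10 [LOAD]
14. CAS T1 → mem=11 r[T1]=10 [OK]
15. LOAD T1 → mem=11 r[T1]=11 [LOAD]
16. CAS T1 → mem=12 r[T1]=11 [OK]

C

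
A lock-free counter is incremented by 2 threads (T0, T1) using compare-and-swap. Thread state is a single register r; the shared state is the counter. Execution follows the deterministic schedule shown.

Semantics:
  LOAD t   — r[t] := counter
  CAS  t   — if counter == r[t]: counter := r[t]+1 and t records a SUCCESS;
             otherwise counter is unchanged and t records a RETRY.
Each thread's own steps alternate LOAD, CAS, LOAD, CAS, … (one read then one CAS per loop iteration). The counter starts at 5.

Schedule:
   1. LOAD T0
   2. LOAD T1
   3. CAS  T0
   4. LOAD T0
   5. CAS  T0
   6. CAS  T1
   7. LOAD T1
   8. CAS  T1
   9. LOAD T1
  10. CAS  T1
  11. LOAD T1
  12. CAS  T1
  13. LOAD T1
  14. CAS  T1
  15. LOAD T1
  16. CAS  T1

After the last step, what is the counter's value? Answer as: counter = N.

counter = 12

#1 T0 reads 5
#2 T1 reads 5
#3 T0 CAS(5→6) writes; counter now 6
#4 T0 reads 6
#5 T0 CAS(6→7) writes; counter now 7
#6 T1 CAS(5→6) fails; counter now 7
#7 T1 reads 7
#8 T1 CAS(7→8) writes; counter now 8
#9 T1 reads 8
#10 T1 CAS(8→9) writes; counter now 9
#11 T1 reads 9
#12 T1 CAS(9→10) writes; counter now 10
#13 T1 reads 10
#14 T1 CAS(10→11) writes; counter now 11
#15 T1 reads 11
#16 T1 CAS(11→12) writes; counter now 12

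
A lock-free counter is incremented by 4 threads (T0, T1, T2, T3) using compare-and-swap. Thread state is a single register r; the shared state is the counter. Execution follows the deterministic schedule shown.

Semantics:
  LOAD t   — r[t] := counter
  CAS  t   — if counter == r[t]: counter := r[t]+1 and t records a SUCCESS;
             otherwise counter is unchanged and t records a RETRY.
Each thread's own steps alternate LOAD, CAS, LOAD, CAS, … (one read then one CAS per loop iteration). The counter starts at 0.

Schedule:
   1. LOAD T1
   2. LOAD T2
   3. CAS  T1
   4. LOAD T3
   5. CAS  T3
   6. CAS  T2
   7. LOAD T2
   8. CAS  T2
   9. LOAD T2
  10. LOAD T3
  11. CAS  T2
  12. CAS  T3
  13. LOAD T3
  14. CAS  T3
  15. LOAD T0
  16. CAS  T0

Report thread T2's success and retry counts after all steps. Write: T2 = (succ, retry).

[1] T1.load  rd  (counter 0, T1.r 0)
[2] T2.load  rd  (counter 0, T2.r 0)
[3] T1.cas  hit  (counter 1, T1.r 0)
[4] T3.load  rd  (counter 1, T3.r 1)
[5] T3.cas  hit  (counter 2, T3.r 1)
[6] T2.cas  miss  (counter 2, T2.r 0)
[7] T2.load  rd  (counter 2, T2.r 2)
[8] T2.cas  hit  (counter 3, T2.r 2)
[9] T2.load  rd  (counter 3, T2.r 3)
[10] T3.load  rd  (counter 3, T3.r 3)
[11] T2.cas  hit  (counter 4, T2.r 3)
[12] T3.cas  miss  (counter 4, T3.r 3)
[13] T3.load  rd  (counter 4, T3.r 4)
[14] T3.cas  hit  (counter 5, T3.r 4)
[15] T0.load  rd  (counter 5, T0.r 5)
[16] T0.cas  hit  (counter 6, T0.r 5)

T2 = (2, 1)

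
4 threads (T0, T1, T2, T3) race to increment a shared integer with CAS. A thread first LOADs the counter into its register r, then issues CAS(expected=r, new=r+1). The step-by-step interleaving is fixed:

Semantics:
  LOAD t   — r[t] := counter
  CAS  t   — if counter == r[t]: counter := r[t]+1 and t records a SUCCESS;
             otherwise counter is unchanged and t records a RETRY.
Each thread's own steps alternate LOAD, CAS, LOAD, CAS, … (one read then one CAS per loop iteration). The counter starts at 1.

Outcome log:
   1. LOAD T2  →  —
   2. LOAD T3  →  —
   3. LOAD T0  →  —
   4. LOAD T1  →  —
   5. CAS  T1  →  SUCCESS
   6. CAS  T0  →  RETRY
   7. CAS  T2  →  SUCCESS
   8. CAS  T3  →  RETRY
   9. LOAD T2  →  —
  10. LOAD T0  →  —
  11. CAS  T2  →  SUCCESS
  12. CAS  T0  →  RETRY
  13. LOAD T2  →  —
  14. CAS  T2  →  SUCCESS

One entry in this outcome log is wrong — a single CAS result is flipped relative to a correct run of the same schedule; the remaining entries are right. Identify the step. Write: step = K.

Correct run:
1. LOAD T2 → mem=1 r[T2]=1 [LOAD]
2. LOAD T3 → mem=1 r[T3]=1 [LOAD]
3. LOAD T0 → mem=1 r[T0]=1 [LOAD]
4. LOAD T1 → mem=1 r[T1]=1 [LOAD]
5. CAS T1 → mem=2 r[T1]=1 [OK]
6. CAS T0 → mem=2 r[T0]=1 [RETRY]
7. CAS T2 → mem=2 r[T2]=1 [RETRY]
8. CAS T3 → mem=2 r[T3]=1 [RETRY]
9. LOAD T2 → mem=2 r[T2]=2 [LOAD]
10. LOAD T0 → mem=2 r[T0]=2 [LOAD]
11. CAS T2 → mem=3 r[T2]=2 [OK]
12. CAS T0 → mem=3 r[T0]=2 [RETRY]
13. LOAD T2 → mem=3 r[T2]=3 [LOAD]
14. CAS T2 → mem=4 r[T2]=3 [OK]
Log disagrees first at step 7.

step = 7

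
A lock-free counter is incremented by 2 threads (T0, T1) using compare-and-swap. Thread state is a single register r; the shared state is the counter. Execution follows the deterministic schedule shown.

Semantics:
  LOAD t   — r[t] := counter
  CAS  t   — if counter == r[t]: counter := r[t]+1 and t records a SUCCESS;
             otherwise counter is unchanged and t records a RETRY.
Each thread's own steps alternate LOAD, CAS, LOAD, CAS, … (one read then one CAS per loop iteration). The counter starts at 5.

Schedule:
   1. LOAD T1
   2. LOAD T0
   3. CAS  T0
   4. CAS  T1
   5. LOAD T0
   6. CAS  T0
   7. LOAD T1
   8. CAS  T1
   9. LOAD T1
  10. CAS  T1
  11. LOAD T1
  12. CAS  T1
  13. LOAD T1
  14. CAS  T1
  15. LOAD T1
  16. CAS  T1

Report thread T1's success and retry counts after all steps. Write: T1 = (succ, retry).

T1 = (5, 1)

T1 LOAD — after: cnt=5, r=5 — load
T0 LOAD — after: cnt=5, r=5 — load
T0 CAS — after: cnt=6, r=5 — ok
T1 CAS — after: cnt=6, r=5 — retry
T0 LOAD — after: cnt=6, r=6 — load
T0 CAS — after: cnt=7, r=6 — ok
T1 LOAD — after: cnt=7, r=7 — load
T1 CAS — after: cnt=8, r=7 — ok
T1 LOAD — after: cnt=8, r=8 — load
T1 CAS — after: cnt=9, r=8 — ok
T1 LOAD — after: cnt=9, r=9 — load
T1 CAS — after: cnt=10, r=9 — ok
T1 LOAD — after: cnt=10, r=10 — load
T1 CAS — after: cnt=11, r=10 — ok
T1 LOAD — after: cnt=11, r=11 — load
T1 CAS — after: cnt=12, r=11 — ok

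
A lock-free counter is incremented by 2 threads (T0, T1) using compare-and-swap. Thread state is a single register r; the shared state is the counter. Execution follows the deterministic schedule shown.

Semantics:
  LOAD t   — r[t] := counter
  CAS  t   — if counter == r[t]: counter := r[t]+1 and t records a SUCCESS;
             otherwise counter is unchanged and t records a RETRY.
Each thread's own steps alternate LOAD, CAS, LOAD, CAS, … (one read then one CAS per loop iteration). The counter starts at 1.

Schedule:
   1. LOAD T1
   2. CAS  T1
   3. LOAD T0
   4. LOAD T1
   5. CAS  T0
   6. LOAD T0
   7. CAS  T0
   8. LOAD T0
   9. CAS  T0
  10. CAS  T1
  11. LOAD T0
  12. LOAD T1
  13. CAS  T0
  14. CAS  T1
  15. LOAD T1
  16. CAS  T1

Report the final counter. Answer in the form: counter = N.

[1] T1.load  rd  (counter 1, T1.r 1)
[2] T1.cas  hit  (counter 2, T1.r 1)
[3] T0.load  rd  (counter 2, T0.r 2)
[4] T1.load  rd  (counter 2, T1.r 2)
[5] T0.cas  hit  (counter 3, T0.r 2)
[6] T0.load  rd  (counter 3, T0.r 3)
[7] T0.cas  hit  (counter 4, T0.r 3)
[8] T0.load  rd  (counter 4, T0.r 4)
[9] T0.cas  hit  (counter 5, T0.r 4)
[10] T1.cas  miss  (counter 5, T1.r 2)
[11] T0.load  rd  (counter 5, T0.r 5)
[12] T1.load  rd  (counter 5, T1.r 5)
[13] T0.cas  hit  (counter 6, T0.r 5)
[14] T1.cas  miss  (counter 6, T1.r 5)
[15] T1.load  rd  (counter 6, T1.r 6)
[16] T1.cas  hit  (counter 7, T1.r 6)

counter = 7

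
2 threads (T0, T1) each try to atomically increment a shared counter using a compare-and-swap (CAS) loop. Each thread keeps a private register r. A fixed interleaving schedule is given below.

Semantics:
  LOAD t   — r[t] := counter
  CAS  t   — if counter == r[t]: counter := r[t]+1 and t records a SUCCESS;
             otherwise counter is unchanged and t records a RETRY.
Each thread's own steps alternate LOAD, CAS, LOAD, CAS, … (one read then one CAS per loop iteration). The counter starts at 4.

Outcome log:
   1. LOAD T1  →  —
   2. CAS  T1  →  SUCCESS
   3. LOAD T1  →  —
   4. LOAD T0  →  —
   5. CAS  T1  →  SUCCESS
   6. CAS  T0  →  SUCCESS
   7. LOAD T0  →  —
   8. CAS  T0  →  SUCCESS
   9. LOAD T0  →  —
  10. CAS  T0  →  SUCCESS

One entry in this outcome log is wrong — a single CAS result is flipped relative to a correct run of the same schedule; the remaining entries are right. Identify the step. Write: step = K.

step = 6

Correct run:
[1] T1.load  rd  (counter 4, T1.r 4)
[2] T1.cas  hit  (counter 5, T1.r 4)
[3] T1.load  rd  (counter 5, T1.r 5)
[4] T0.load  rd  (counter 5, T0.r 5)
[5] T1.cas  hit  (counter 6, T1.r 5)
[6] T0.cas  miss  (counter 6, T0.r 5)
[7] T0.load  rd  (counter 6, T0.r 6)
[8] T0.cas  hit  (counter 7, T0.r 6)
[9] T0.load  rd  (counter 7, T0.r 7)
[10] T0.cas  hit  (counter 8, T0.r 7)
Log disagrees first at step 6.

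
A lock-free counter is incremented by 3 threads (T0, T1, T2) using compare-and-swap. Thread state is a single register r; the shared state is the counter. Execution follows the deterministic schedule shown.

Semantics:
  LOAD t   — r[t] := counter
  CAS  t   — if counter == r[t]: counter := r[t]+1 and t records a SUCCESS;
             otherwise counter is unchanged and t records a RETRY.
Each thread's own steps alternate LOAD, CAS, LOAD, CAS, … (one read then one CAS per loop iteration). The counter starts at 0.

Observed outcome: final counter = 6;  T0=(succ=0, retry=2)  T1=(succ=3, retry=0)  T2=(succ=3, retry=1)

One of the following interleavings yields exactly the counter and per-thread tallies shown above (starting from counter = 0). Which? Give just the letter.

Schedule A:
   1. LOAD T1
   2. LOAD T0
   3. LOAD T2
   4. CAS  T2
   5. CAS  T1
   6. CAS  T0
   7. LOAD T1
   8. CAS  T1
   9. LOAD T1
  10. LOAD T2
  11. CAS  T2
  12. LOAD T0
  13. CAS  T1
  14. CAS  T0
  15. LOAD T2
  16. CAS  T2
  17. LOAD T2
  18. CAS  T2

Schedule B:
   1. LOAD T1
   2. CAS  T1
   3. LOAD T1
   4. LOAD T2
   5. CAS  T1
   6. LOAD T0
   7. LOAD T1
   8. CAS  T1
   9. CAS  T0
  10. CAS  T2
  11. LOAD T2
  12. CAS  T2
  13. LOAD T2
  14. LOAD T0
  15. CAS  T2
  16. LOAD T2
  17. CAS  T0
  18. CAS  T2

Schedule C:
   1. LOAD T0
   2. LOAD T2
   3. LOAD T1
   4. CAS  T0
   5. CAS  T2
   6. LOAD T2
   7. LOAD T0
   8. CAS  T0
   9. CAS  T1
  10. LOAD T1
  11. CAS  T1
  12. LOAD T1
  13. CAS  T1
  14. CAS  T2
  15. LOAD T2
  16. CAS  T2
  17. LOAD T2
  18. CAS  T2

Simulating candidate B:
1. LOAD T1 → mem=0 r[T1]=0 [LOAD]
2. CAS T1 → mem=1 r[T1]=0 [OK]
3. LOAD T1 → mem=1 r[T1]=1 [LOAD]
4. LOAD T2 → mem=1 r[T2]=1 [LOAD]
5. CAS T1 → mem=2 r[T1]=1 [OK]
6. LOAD T0 → mem=2 r[T0]=2 [LOAD]
7. LOAD T1 → mem=2 r[T1]=2 [LOAD]
8. CAS T1 → mem=3 r[T1]=2 [OK]
9. CAS T0 → mem=3 r[T0]=2 [RETRY]
10. CAS T2 → mem=3 r[T2]=1 [RETRY]
11. LOAD T2 → mem=3 r[T2]=3 [LOAD]
12. CAS T2 → mem=4 r[T2]=3 [OK]
13. LOAD T2 → mem=4 r[T2]=4 [LOAD]
14. LOAD T0 → mem=4 r[T0]=4 [LOAD]
15. CAS T2 → mem=5 r[T2]=4 [OK]
16. LOAD T2 → mem=5 r[T2]=5 [LOAD]
17. CAS T0 → mem=5 r[T0]=4 [RETRY]
18. CAS T2 → mem=6 r[T2]=5 [OK]

B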